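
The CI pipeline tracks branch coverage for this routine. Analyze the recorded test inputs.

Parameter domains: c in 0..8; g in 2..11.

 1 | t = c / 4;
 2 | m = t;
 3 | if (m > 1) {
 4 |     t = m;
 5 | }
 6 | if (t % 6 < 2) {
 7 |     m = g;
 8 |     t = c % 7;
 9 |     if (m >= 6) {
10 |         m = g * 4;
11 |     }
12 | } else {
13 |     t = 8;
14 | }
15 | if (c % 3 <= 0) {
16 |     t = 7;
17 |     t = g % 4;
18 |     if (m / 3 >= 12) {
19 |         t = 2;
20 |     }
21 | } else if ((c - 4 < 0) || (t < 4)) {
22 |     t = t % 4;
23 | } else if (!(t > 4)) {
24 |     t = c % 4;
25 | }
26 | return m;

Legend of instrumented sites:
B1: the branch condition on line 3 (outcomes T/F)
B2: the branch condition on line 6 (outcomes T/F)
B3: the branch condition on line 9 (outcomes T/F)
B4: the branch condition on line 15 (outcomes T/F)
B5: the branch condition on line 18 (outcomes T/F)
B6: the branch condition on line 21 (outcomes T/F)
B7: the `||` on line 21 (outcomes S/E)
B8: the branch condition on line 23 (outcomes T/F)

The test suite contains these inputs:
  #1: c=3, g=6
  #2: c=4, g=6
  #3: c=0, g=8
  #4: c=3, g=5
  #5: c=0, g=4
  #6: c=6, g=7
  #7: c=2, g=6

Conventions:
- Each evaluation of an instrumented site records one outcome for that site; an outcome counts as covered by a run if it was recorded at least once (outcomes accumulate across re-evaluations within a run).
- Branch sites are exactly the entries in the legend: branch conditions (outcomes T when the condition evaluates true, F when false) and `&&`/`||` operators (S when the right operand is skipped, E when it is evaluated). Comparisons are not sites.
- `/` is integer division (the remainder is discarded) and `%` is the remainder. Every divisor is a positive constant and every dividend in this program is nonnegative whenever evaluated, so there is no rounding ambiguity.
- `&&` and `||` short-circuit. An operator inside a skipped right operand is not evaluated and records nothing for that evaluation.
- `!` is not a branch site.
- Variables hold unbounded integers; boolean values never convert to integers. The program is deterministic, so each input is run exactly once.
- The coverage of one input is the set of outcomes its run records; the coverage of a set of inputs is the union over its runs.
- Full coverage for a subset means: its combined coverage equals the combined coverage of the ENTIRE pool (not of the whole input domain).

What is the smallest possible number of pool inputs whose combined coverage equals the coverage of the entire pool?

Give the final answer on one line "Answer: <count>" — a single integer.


#1 (c=3, g=6) -> B1->F, B2->T, B3->T, B4->T, B5->F; covered: B1=F, B2=T, B3=T, B4=T, B5=F
#2 (c=4, g=6) -> B1->F, B2->T, B3->T, B4->F, B7->E, B6->F, B8->T; covered: B1=F, B2=T, B3=T, B4=F, B6=F, B7=E, B8=T
#3 (c=0, g=8) -> B1->F, B2->T, B3->T, B4->T, B5->F; covered: B1=F, B2=T, B3=T, B4=T, B5=F
#4 (c=3, g=5) -> B1->F, B2->T, B3->F, B4->T, B5->F; covered: B1=F, B2=T, B3=F, B4=T, B5=F
#5 (c=0, g=4) -> B1->F, B2->T, B3->F, B4->T, B5->F; covered: B1=F, B2=T, B3=F, B4=T, B5=F
#6 (c=6, g=7) -> B1->F, B2->T, B3->T, B4->T, B5->F; covered: B1=F, B2=T, B3=T, B4=T, B5=F
#7 (c=2, g=6) -> B1->F, B2->T, B3->T, B4->F, B7->S, B6->T; covered: B1=F, B2=T, B3=T, B4=F, B6=T, B7=S
together the pool reaches 12 outcomes: B1=F, B2=T, B3=T, B3=F, B4=T, B4=F, B5=F, B6=T, B6=F, B7=S, B7=E, B8=T
no size-1 subset reaches all 12 outcomes (best union: 7/12)
no size-2 subset reaches all 12 outcomes (best union: 10/12)
size 3: inputs {2, 4, 7} cover all 12 outcomes, and no lexicographically smaller subset of this size does
Answer: 3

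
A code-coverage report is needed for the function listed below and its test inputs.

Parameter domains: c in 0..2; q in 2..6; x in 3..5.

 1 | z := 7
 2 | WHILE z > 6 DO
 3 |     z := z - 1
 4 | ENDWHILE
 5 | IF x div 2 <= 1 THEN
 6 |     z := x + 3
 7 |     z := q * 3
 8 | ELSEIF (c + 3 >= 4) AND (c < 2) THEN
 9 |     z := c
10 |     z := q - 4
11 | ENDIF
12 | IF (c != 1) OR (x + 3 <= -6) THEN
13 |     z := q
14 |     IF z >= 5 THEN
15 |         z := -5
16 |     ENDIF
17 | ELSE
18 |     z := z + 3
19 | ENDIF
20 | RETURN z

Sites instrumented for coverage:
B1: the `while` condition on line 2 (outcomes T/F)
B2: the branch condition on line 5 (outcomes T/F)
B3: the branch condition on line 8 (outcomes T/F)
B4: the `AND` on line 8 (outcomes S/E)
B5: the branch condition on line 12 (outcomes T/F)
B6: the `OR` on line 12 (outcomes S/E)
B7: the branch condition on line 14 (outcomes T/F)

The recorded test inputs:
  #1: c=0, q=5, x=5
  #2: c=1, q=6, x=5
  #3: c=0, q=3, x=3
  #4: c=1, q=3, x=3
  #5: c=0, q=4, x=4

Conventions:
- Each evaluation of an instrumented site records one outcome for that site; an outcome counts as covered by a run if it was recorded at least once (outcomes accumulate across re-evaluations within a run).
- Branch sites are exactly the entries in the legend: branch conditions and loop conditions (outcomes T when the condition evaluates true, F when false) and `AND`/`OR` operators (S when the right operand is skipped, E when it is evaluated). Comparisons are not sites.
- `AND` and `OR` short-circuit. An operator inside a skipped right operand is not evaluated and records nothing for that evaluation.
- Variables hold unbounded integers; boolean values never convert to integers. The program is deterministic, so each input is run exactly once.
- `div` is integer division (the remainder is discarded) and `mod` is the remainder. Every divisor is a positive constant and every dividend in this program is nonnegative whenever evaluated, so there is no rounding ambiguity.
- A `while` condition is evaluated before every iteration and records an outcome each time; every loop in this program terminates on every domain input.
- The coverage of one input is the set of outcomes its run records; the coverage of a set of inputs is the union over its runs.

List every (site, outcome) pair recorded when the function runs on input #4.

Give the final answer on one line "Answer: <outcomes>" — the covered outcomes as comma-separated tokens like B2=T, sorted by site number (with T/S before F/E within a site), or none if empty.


Tracing the run of input #4 (c=1, q=3, x=3):
  B1->T, B1->F, B2->T, B6->E, B5->F
distinct outcomes covered: B1=T, B1=F, B2=T, B5=F, B6=E
Answer: B1=T, B1=F, B2=T, B5=F, B6=E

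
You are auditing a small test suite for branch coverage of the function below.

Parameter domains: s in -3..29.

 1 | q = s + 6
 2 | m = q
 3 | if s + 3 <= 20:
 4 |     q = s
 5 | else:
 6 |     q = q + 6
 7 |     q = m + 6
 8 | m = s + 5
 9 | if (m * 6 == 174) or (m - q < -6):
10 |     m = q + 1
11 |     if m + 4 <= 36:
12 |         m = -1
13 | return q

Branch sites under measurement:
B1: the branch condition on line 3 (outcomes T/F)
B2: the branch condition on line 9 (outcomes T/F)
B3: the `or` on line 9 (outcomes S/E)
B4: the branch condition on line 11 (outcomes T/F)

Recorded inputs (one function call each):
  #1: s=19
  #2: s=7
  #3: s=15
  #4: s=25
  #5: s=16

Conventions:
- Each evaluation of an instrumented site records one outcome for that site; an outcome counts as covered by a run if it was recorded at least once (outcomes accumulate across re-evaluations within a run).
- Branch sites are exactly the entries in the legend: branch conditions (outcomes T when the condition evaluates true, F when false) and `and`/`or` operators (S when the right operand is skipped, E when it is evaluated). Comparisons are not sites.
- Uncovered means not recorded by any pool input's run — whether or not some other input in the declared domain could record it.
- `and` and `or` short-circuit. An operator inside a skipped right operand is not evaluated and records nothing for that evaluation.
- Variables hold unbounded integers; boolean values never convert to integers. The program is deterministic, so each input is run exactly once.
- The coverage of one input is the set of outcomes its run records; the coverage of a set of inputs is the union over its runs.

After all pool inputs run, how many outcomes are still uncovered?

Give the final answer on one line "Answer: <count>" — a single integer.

run #1 (s=19) records B1=F, B2=T, B3=E, B4=T
run #2 (s=7) records B1=T, B2=F, B3=E
run #3 (s=15) records B1=T, B2=F, B3=E
run #4 (s=25) records B1=F, B2=T, B3=E, B4=F
run #5 (s=16) records B1=T, B2=F, B3=E
union over the pool: B1=T, B1=F, B2=T, B2=F, B3=E, B4=T, B4=F
uncovered (1 of 8): B3=S

Answer: 1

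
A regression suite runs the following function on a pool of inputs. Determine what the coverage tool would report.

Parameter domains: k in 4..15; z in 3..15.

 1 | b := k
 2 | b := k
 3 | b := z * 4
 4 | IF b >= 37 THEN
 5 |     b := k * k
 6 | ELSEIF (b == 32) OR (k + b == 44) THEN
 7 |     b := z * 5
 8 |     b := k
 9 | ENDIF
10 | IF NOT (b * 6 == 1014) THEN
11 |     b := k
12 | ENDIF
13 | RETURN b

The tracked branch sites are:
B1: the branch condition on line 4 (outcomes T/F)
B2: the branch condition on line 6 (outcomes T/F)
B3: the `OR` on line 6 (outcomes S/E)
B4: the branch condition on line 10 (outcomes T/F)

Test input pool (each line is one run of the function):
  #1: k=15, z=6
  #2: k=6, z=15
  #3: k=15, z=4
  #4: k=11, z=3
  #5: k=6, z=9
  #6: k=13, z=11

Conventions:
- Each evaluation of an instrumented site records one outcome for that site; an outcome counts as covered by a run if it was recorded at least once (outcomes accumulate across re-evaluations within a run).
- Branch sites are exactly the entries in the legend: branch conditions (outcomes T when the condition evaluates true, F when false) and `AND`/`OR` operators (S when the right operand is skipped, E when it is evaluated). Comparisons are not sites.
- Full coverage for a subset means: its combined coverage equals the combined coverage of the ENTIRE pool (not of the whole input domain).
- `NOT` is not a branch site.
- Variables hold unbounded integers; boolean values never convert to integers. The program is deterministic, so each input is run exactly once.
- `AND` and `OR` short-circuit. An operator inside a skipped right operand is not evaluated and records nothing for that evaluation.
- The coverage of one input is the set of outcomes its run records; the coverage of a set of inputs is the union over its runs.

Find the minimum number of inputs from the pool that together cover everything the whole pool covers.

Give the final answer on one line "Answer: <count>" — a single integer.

run #1 (k=15, z=6) runs B1->F, B3->E, B2->F, B4->T; records B1=F, B2=F, B3=E, B4=T
run #2 (k=6, z=15) runs B1->T, B4->T; records B1=T, B4=T
run #3 (k=15, z=4) runs B1->F, B3->E, B2->F, B4->T; records B1=F, B2=F, B3=E, B4=T
run #4 (k=11, z=3) runs B1->F, B3->E, B2->F, B4->T; records B1=F, B2=F, B3=E, B4=T
run #5 (k=6, z=9) runs B1->F, B3->E, B2->F, B4->T; records B1=F, B2=F, B3=E, B4=T
run #6 (k=13, z=11) runs B1->T, B4->F; records B1=T, B4=F
union over all inputs: B1=T, B1=F, B2=F, B3=E, B4=T, B4=F (6 outcomes)
size 1 is not enough: best union over all size-1 subsets is 4/6
at size 2, {1, 6} reaches all 6 outcomes; every lexicographically earlier size-2 subset fails

Answer: 2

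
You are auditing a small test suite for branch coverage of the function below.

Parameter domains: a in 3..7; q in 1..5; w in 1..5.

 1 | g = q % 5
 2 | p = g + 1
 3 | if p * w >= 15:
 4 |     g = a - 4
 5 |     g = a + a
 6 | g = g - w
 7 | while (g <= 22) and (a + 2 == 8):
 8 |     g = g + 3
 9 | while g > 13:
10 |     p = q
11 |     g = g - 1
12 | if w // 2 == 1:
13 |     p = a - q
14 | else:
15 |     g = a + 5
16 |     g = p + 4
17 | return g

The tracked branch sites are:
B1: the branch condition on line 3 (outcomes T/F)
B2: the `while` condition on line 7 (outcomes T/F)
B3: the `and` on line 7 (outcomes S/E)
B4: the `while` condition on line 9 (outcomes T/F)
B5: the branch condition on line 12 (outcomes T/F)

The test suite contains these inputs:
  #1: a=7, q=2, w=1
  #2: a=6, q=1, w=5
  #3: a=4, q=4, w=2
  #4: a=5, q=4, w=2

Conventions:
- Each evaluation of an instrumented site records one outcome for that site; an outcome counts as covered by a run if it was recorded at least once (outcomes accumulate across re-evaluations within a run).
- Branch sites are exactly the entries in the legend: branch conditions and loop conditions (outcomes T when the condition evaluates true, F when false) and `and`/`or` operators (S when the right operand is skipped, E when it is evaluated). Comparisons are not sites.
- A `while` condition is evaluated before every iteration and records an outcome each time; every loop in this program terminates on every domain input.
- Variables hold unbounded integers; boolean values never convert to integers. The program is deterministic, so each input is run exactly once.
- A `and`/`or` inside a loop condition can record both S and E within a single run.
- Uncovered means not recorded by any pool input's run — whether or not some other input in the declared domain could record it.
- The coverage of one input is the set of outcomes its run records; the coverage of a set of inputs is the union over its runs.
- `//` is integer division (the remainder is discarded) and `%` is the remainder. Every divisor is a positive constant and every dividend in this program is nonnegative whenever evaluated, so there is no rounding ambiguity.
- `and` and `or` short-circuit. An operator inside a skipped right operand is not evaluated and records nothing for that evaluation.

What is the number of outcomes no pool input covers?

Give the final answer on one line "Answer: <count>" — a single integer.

#1 (a=7, q=2, w=1) -> B1->F, B3->E, B2->F, B4->F, B5->F; covered: B1=F, B2=F, B3=E, B4=F, B5=F
#2 (a=6, q=1, w=5) -> B1->F, B3->E, B2->T, B3->E, B2->T, B3->E, B2->T, B3->E, B2->T, B3->E, B2->T, B3->E, B2->T, B3->E, ...; covered: B1=F, B2=T, B2=F, B3=S, B3=E, B4=T, B4=F, B5=F
#3 (a=4, q=4, w=2) -> B1->F, B3->E, B2->F, B4->F, B5->T; covered: B1=F, B2=F, B3=E, B4=F, B5=T
#4 (a=5, q=4, w=2) -> B1->F, B3->E, B2->F, B4->F, B5->T; covered: B1=F, B2=F, B3=E, B4=F, B5=T
union over the pool: B1=F, B2=T, B2=F, B3=S, B3=E, B4=T, B4=F, B5=T, B5=F
uncovered (1 of 10): B1=T

Answer: 1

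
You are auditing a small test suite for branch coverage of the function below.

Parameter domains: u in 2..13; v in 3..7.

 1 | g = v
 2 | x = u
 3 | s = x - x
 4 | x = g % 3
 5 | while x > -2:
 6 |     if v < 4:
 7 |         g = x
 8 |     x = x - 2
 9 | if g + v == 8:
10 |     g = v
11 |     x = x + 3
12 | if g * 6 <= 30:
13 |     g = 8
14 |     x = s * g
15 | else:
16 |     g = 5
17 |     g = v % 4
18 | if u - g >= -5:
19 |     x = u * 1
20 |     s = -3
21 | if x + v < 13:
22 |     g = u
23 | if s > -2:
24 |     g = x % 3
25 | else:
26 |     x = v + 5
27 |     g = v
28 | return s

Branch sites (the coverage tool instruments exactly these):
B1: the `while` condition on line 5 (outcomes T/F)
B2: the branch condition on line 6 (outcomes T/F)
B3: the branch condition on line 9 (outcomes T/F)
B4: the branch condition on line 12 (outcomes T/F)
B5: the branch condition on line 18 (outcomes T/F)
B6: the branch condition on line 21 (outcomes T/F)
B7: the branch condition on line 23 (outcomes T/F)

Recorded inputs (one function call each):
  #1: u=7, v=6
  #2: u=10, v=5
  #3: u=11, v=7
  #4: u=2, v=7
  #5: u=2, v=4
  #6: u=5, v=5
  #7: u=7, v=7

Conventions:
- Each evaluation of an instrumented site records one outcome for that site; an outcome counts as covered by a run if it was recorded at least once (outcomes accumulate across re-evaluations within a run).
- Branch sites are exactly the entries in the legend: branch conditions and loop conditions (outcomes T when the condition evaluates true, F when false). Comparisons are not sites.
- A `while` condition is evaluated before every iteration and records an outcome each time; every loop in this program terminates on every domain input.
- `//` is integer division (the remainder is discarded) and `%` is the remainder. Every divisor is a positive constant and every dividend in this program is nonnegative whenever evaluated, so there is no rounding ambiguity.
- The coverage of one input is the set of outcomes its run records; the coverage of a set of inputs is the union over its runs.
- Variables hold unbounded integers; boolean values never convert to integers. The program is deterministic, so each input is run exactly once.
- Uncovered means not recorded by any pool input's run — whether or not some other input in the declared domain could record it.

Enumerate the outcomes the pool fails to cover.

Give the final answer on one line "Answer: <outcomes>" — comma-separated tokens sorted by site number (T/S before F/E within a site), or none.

input #1 (u=7, v=6): covers B1=T, B1=F, B2=F, B3=F, B4=F, B5=T, B6=F, B7=F
input #2 (u=10, v=5): covers B1=T, B1=F, B2=F, B3=F, B4=T, B5=T, B6=F, B7=F
input #3 (u=11, v=7): covers B1=T, B1=F, B2=F, B3=F, B4=F, B5=T, B6=F, B7=F
input #4 (u=2, v=7): covers B1=T, B1=F, B2=F, B3=F, B4=F, B5=T, B6=T, B7=F
input #5 (u=2, v=4): covers B1=T, B1=F, B2=F, B3=T, B4=T, B5=F, B6=T, B7=T
input #6 (u=5, v=5): covers B1=T, B1=F, B2=F, B3=F, B4=T, B5=T, B6=T, B7=F
input #7 (u=7, v=7): covers B1=T, B1=F, B2=F, B3=F, B4=F, B5=T, B6=F, B7=F
union over the pool: B1=T, B1=F, B2=F, B3=T, B3=F, B4=T, B4=F, B5=T, B5=F, B6=T, B6=F, B7=T, B7=F
uncovered (1 of 14): B2=T

Answer: B2=T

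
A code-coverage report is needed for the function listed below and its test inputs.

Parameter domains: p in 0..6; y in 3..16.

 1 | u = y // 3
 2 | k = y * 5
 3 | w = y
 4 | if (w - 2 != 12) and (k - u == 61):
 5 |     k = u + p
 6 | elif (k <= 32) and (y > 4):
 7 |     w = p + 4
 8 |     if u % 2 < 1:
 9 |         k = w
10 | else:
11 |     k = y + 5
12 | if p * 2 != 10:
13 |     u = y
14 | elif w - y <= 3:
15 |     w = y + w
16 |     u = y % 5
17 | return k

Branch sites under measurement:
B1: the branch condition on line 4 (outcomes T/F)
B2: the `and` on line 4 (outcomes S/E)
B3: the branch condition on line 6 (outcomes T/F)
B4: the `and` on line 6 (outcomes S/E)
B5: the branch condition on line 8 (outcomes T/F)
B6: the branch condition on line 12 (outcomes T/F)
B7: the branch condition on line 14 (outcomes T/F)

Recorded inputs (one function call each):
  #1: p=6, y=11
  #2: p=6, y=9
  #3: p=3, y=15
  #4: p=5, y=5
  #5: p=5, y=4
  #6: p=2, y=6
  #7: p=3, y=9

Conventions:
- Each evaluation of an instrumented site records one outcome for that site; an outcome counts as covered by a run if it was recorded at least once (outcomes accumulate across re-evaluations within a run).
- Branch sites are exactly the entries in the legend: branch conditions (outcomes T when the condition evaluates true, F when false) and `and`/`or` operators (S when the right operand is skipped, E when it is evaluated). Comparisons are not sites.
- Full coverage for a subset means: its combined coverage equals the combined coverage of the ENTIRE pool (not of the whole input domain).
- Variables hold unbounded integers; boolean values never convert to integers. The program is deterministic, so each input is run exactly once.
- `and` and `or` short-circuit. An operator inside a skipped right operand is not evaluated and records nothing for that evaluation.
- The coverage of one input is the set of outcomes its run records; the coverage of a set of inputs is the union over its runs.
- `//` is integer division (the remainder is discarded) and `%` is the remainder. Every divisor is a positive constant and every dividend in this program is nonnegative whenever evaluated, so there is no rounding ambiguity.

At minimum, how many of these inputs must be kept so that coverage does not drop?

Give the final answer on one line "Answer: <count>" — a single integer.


input #1 (p=6, y=11): events B2->E, B1->F, B4->S, B3->F, B6->T; covers B1=F, B2=E, B3=F, B4=S, B6=T
input #2 (p=6, y=9): events B2->E, B1->F, B4->S, B3->F, B6->T; covers B1=F, B2=E, B3=F, B4=S, B6=T
input #3 (p=3, y=15): events B2->E, B1->F, B4->S, B3->F, B6->T; covers B1=F, B2=E, B3=F, B4=S, B6=T
input #4 (p=5, y=5): events B2->E, B1->F, B4->E, B3->T, B5->F, B6->F, B7->F; covers B1=F, B2=E, B3=T, B4=E, B5=F, B6=F, B7=F
input #5 (p=5, y=4): events B2->E, B1->F, B4->E, B3->F, B6->F, B7->T; covers B1=F, B2=E, B3=F, B4=E, B6=F, B7=T
input #6 (p=2, y=6): events B2->E, B1->F, B4->E, B3->T, B5->T, B6->T; covers B1=F, B2=E, B3=T, B4=E, B5=T, B6=T
input #7 (p=3, y=9): events B2->E, B1->F, B4->S, B3->F, B6->T; covers B1=F, B2=E, B3=F, B4=S, B6=T
pool-wide coverage (12 outcomes): B1=F, B2=E, B3=T, B3=F, B4=S, B4=E, B5=T, B5=F, B6=T, B6=F, B7=T, B7=F
checked all size-1 subsets: none covers 12 outcomes (max 7/12)
checked all size-2 subsets: none covers 12 outcomes (max 10/12)
checked all size-3 subsets: none covers 12 outcomes (max 11/12)
the canonical winner is {1, 4, 5, 6}: size 4, full 12-outcome coverage, earliest index list among size-4 covers
Answer: 4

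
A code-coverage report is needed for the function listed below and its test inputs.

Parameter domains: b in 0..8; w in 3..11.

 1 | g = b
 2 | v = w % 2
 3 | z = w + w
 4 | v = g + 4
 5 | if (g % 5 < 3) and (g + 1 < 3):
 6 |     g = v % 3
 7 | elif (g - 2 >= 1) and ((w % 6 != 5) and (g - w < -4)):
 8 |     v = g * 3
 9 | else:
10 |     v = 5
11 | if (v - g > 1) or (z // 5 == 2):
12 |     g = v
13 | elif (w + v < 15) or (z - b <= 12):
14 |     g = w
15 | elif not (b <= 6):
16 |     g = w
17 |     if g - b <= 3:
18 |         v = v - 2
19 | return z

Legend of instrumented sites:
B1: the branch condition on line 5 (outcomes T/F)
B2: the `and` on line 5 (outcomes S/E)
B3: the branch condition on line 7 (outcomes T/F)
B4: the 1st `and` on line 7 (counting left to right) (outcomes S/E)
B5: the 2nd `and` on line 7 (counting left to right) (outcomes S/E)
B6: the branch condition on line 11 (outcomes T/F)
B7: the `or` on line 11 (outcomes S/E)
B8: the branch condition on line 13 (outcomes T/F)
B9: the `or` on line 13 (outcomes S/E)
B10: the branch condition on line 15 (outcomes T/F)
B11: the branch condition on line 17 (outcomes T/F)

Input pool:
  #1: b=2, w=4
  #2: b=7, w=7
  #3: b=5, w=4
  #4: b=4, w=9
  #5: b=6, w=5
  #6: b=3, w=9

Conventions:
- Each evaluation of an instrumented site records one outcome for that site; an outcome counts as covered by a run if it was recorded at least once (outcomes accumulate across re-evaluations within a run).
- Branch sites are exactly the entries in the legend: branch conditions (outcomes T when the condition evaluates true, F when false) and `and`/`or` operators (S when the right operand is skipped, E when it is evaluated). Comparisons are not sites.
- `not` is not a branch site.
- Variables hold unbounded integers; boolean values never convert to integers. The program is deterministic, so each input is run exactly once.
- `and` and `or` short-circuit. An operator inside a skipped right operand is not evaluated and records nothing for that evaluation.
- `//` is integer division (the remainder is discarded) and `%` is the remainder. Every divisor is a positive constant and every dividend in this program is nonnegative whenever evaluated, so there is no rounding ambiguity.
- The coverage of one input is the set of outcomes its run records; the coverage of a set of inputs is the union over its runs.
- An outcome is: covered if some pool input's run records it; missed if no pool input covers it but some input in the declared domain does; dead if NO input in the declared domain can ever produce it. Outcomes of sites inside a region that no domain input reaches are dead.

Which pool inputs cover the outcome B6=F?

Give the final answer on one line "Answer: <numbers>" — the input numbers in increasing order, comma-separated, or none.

input #1 (b=2, w=4): does not produce B6=F
input #2 (b=7, w=7): does not produce B6=F
input #3 (b=5, w=4): produces B6=F
input #4 (b=4, w=9): does not produce B6=F
input #5 (b=6, w=5): does not produce B6=F
input #6 (b=3, w=9): does not produce B6=F

Answer: 3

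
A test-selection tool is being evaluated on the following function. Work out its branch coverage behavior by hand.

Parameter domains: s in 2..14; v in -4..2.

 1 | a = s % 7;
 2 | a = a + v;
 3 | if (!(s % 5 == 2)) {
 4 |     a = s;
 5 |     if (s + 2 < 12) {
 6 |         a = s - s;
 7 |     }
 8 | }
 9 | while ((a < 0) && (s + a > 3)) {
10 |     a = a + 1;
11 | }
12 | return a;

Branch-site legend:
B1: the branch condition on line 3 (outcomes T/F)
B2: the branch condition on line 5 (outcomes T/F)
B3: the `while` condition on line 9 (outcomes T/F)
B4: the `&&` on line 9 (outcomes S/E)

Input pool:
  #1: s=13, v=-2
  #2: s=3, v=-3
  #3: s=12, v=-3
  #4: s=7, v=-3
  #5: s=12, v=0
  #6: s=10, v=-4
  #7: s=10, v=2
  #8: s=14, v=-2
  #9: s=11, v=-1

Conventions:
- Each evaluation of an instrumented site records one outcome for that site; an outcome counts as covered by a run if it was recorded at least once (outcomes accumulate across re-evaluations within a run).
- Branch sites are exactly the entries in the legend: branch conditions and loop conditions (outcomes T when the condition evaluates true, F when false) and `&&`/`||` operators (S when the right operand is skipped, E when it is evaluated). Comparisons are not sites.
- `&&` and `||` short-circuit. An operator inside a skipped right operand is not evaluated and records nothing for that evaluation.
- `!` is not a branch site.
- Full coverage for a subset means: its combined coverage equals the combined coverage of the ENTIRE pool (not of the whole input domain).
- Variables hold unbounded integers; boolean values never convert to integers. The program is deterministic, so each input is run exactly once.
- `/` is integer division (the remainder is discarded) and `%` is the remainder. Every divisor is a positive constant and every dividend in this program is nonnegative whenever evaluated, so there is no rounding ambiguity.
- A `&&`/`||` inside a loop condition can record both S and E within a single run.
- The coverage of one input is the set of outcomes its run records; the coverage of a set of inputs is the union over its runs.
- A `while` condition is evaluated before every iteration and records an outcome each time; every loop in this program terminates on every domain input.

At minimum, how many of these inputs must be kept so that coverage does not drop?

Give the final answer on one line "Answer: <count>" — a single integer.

run #1 (s=13, v=-2) runs B1->T, B2->F, B4->S, B3->F; records B1=T, B2=F, B3=F, B4=S
run #2 (s=3, v=-3) runs B1->T, B2->T, B4->S, B3->F; records B1=T, B2=T, B3=F, B4=S
run #3 (s=12, v=-3) runs B1->F, B4->S, B3->F; records B1=F, B3=F, B4=S
run #4 (s=7, v=-3) runs B1->F, B4->E, B3->T, B4->E, B3->T, B4->E, B3->T, B4->S, B3->F; records B1=F, B3=T, B3=F, B4=S, B4=E
run #5 (s=12, v=0) runs B1->F, B4->S, B3->F; records B1=F, B3=F, B4=S
run #6 (s=10, v=-4) runs B1->T, B2->F, B4->S, B3->F; records B1=T, B2=F, B3=F, B4=S
run #7 (s=10, v=2) runs B1->T, B2->F, B4->S, B3->F; records B1=T, B2=F, B3=F, B4=S
run #8 (s=14, v=-2) runs B1->T, B2->F, B4->S, B3->F; records B1=T, B2=F, B3=F, B4=S
run #9 (s=11, v=-1) runs B1->T, B2->F, B4->S, B3->F; records B1=T, B2=F, B3=F, B4=S
union over all inputs: B1=T, B1=F, B2=T, B2=F, B3=T, B3=F, B4=S, B4=E (8 outcomes)
checked all size-1 subsets: none covers 8 outcomes (max 5/8)
checked all size-2 subsets: none covers 8 outcomes (max 7/8)
size 3: inputs {1, 2, 4} cover all 8 outcomes, and no lexicographically smaller subset of this size does

Answer: 3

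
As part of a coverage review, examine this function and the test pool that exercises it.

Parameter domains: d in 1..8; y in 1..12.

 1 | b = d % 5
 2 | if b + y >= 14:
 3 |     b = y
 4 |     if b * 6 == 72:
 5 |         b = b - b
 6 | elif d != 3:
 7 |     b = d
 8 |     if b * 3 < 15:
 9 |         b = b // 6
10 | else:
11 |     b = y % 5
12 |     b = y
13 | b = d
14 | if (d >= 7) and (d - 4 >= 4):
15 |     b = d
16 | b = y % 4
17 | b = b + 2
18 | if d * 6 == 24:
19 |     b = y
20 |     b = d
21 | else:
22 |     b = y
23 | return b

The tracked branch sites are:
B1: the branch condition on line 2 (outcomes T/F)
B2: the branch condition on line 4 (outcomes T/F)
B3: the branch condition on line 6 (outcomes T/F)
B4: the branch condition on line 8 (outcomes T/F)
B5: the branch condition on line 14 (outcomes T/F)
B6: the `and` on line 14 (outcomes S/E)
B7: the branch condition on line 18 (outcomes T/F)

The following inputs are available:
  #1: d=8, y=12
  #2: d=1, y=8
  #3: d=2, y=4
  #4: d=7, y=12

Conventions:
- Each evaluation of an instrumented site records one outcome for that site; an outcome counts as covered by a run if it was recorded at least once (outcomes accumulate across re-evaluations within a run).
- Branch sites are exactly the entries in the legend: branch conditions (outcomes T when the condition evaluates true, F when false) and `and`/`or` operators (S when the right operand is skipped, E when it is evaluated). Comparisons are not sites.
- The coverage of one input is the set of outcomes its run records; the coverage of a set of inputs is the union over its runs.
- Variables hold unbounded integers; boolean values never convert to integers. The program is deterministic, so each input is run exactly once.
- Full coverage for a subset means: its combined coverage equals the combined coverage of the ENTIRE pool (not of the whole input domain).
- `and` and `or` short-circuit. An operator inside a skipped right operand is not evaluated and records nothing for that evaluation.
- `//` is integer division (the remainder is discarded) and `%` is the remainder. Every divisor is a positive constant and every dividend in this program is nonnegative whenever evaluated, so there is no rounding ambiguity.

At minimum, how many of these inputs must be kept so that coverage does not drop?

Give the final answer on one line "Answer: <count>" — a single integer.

run #1 (d=8, y=12) runs B1->T, B2->T, B6->E, B5->T, B7->F; records B1=T, B2=T, B5=T, B6=E, B7=F
run #2 (d=1, y=8) runs B1->F, B3->T, B4->T, B6->S, B5->F, B7->F; records B1=F, B3=T, B4=T, B5=F, B6=S, B7=F
run #3 (d=2, y=4) runs B1->F, B3->T, B4->T, B6->S, B5->F, B7->F; records B1=F, B3=T, B4=T, B5=F, B6=S, B7=F
run #4 (d=7, y=12) runs B1->T, B2->T, B6->E, B5->F, B7->F; records B1=T, B2=T, B5=F, B6=E, B7=F
pool-wide coverage (10 outcomes): B1=T, B1=F, B2=T, B3=T, B4=T, B5=T, B5=F, B6=S, B6=E, B7=F
every size-1 subset falls short of the 10 outcomes (best: 6/10)
at size 2, {1, 2} reaches all 10 outcomes; every lexicographically earlier size-2 subset fails

Answer: 2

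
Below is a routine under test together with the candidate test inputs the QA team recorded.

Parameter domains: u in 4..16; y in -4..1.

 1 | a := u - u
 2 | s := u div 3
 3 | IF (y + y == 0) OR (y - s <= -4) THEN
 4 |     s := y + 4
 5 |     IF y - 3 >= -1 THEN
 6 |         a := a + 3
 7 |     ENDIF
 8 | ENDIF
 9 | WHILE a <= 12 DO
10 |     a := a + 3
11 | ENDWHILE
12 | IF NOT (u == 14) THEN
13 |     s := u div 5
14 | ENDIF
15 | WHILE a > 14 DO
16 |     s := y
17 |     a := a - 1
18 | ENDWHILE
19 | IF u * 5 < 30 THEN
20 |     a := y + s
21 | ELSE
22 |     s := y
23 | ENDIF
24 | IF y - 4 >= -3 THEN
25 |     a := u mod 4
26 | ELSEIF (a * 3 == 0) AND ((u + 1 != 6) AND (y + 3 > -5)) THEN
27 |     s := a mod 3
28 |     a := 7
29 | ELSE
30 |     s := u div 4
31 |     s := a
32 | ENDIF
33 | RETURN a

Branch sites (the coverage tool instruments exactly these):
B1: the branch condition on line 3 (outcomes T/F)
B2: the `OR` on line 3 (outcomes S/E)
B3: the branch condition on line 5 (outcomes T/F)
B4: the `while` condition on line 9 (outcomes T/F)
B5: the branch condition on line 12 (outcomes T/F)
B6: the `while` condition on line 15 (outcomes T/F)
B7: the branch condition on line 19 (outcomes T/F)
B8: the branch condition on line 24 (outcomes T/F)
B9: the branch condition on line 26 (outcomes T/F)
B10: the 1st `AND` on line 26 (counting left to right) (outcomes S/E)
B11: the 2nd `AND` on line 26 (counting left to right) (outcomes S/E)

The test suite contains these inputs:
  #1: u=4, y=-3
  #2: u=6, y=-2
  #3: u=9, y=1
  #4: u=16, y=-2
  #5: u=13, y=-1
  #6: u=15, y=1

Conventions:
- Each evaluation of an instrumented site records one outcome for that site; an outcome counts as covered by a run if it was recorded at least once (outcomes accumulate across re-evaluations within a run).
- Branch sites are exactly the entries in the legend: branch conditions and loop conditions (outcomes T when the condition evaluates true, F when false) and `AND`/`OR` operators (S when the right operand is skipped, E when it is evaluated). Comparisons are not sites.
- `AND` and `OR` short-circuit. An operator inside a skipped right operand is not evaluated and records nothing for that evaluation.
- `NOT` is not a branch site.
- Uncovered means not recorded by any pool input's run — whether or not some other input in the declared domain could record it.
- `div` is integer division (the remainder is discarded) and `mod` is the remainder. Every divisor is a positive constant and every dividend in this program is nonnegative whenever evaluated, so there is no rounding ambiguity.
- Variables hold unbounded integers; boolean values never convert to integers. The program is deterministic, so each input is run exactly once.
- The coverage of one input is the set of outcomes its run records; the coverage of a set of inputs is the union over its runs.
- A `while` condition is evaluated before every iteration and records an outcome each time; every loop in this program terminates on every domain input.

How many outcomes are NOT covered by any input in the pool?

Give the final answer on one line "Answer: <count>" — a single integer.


#1 (u=4, y=-3) -> B2->E, B1->T, B3->F, B4->T, B4->T, B4->T, B4->T, B4->T, B4->F, B5->T, B6->T, B6->F, B7->T, B8->F, ...; covered: B1=T, B2=E, B3=F, B4=T, B4=F, B5=T, B6=T, B6=F, B7=T, B8=F, B9=F, B10=S
#2 (u=6, y=-2) -> B2->E, B1->T, B3->F, B4->T, B4->T, B4->T, B4->T, B4->T, B4->F, B5->T, B6->T, B6->F, B7->F, B8->F, ...; covered: B1=T, B2=E, B3=F, B4=T, B4=F, B5=T, B6=T, B6=F, B7=F, B8=F, B9=F, B10=S
#3 (u=9, y=1) -> B2->E, B1->F, B4->T, B4->T, B4->T, B4->T, B4->T, B4->F, B5->T, B6->T, B6->F, B7->F, B8->T; covered: B1=F, B2=E, B4=T, B4=F, B5=T, B6=T, B6=F, B7=F, B8=T
#4 (u=16, y=-2) -> B2->E, B1->T, B3->F, B4->T, B4->T, B4->T, B4->T, B4->T, B4->F, B5->T, B6->T, B6->F, B7->F, B8->F, ...; covered: B1=T, B2=E, B3=F, B4=T, B4=F, B5=T, B6=T, B6=F, B7=F, B8=F, B9=F, B10=S
#5 (u=13, y=-1) -> B2->E, B1->T, B3->F, B4->T, B4->T, B4->T, B4->T, B4->T, B4->F, B5->T, B6->T, B6->F, B7->F, B8->F, ...; covered: B1=T, B2=E, B3=F, B4=T, B4=F, B5=T, B6=T, B6=F, B7=F, B8=F, B9=F, B10=S
#6 (u=15, y=1) -> B2->E, B1->T, B3->F, B4->T, B4->T, B4->T, B4->T, B4->T, B4->F, B5->T, B6->T, B6->F, B7->F, B8->T; covered: B1=T, B2=E, B3=F, B4=T, B4=F, B5=T, B6=T, B6=F, B7=F, B8=T
union over the pool: B1=T, B1=F, B2=E, B3=F, B4=T, B4=F, B5=T, B6=T, B6=F, B7=T, B7=F, B8=T, B8=F, B9=F, B10=S
uncovered (7 of 22): B2=S, B3=T, B5=F, B9=T, B10=E, B11=S, B11=E
Answer: 7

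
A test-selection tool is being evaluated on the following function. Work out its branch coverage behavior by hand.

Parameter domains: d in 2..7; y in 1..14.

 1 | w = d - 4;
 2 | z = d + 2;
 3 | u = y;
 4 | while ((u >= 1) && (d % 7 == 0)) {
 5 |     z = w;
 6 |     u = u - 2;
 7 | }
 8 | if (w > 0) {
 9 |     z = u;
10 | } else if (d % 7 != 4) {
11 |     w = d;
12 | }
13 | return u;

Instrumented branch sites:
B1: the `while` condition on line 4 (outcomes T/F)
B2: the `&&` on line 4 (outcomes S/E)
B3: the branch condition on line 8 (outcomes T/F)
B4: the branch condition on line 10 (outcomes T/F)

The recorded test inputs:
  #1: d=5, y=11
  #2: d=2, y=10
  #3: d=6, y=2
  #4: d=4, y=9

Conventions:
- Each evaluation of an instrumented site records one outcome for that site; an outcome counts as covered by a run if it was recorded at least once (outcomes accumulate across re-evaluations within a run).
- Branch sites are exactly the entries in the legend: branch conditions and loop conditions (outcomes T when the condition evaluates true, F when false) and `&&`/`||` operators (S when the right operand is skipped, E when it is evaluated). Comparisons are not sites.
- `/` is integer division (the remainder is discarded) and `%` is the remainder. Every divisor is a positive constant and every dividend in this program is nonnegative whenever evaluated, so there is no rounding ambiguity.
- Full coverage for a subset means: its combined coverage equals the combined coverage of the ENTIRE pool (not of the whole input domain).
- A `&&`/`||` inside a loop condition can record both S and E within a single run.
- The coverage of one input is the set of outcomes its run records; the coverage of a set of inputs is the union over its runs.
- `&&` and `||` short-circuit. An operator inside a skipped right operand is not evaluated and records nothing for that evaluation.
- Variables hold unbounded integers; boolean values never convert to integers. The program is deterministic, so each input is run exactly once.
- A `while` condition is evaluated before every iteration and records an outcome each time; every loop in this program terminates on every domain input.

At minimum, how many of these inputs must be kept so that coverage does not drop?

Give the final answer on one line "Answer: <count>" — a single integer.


input #1, d=5, y=11: events B2->E, B1->F, B3->T; outcomes B1=F, B2=E, B3=T
input #2, d=2, y=10: events B2->E, B1->F, B3->F, B4->T; outcomes B1=F, B2=E, B3=F, B4=T
input #3, d=6, y=2: events B2->E, B1->F, B3->T; outcomes B1=F, B2=E, B3=T
input #4, d=4, y=9: events B2->E, B1->F, B3->F, B4->F; outcomes B1=F, B2=E, B3=F, B4=F
the full pool covers 6 outcomes: B1=F, B2=E, B3=T, B3=F, B4=T, B4=F
size 1 is not enough: best union over all size-1 subsets is 4/6
size 2 is not enough: best union over all size-2 subsets is 5/6
the canonical winner is {1, 2, 4}: size 3, full 6-outcome coverage, earliest index list among size-3 covers
Answer: 3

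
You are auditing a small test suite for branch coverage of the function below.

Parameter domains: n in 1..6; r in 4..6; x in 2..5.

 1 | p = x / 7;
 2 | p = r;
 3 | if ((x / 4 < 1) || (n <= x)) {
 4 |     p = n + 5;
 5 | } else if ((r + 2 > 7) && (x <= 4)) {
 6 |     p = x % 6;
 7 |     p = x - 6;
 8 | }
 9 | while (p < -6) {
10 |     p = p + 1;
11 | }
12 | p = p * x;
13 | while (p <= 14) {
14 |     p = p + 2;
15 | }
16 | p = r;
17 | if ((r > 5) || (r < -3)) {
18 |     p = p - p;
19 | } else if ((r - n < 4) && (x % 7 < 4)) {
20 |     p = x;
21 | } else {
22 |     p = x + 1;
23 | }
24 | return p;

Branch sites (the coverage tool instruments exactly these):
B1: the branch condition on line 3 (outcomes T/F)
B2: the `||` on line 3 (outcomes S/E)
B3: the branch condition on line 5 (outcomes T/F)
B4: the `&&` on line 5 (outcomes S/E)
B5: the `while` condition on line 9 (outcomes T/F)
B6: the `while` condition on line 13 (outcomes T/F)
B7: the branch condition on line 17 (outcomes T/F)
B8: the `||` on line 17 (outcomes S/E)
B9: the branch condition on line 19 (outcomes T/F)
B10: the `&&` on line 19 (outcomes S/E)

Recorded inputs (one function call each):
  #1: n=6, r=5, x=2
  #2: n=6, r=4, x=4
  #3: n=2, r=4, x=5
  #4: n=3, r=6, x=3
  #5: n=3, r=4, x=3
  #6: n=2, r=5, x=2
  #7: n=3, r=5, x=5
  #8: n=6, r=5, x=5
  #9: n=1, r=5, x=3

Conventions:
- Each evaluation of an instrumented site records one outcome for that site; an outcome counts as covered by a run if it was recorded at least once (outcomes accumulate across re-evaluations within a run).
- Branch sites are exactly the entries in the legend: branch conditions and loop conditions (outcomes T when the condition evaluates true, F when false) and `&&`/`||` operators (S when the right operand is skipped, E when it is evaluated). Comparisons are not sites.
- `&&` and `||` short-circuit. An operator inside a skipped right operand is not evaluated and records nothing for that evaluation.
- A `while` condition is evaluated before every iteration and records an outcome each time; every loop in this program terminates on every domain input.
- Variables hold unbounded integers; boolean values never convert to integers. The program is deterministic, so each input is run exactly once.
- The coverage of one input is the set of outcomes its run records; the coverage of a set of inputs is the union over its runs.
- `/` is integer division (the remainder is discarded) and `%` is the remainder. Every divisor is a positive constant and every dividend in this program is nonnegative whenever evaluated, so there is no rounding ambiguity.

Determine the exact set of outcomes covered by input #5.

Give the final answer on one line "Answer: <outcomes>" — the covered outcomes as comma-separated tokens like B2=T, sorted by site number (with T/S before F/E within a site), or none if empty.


Event log for input #5 (n=3, r=4, x=3):
  B2->S, B1->T, B5->F, B6->F, B8->E, B7->F, B10->E, B9->T
as a set, this run covers: B1=T, B2=S, B5=F, B6=F, B7=F, B8=E, B9=T, B10=E
Answer: B1=T, B2=S, B5=F, B6=F, B7=F, B8=E, B9=T, B10=E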